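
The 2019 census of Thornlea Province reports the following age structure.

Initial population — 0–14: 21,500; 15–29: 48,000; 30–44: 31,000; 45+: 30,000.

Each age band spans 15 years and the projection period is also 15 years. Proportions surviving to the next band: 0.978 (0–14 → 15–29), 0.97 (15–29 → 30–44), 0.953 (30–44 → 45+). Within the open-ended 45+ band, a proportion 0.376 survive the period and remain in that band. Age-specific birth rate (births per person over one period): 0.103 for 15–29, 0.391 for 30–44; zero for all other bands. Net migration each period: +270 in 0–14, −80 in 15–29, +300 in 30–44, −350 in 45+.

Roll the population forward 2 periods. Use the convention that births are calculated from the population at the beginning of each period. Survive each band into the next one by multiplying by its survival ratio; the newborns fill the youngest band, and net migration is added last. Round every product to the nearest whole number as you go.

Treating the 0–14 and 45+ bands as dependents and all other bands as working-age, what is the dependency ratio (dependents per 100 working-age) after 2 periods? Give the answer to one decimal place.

214.1

Let group 1 be 0–14 through group 4 = 45+.
Period 1:
Births: 48000 × 0.103 = 4944, 31000 × 0.391 = 12121 ⇒ total 17065
Group 2: 21500 × 0.978 = 21027
Group 3: 48000 × 0.97 = 46560
Group 4: 31000 × 0.953 + 30000 × 0.376 = 29543 + 11280 = 40823
Net migration: Group 1 + 270 → 17335; Group 2 − 80 → 20947; Group 3 + 300 → 46860; Group 4 − 350 → 40473
→ [17335, 20947, 46860, 40473]
Period 2:
Births: 20947 × 0.103 = 2158, 46860 × 0.391 = 18322 ⇒ total 20480
Group 2: 17335 × 0.978 = 16954
Group 3: 20947 × 0.97 = 20319
Group 4: 46860 × 0.953 + 40473 × 0.376 = 44658 + 15218 = 59876
Net migration: Group 1 + 270 → 20750; Group 2 − 80 → 16874; Group 3 + 300 → 20619; Group 4 − 350 → 59526
→ [20750, 16874, 20619, 59526]
Dependents (band 0–14 + band 45+) = 20750 + 59526 = 80276; working-age = 37493; ratio = 80276/37493 × 100 = 214.1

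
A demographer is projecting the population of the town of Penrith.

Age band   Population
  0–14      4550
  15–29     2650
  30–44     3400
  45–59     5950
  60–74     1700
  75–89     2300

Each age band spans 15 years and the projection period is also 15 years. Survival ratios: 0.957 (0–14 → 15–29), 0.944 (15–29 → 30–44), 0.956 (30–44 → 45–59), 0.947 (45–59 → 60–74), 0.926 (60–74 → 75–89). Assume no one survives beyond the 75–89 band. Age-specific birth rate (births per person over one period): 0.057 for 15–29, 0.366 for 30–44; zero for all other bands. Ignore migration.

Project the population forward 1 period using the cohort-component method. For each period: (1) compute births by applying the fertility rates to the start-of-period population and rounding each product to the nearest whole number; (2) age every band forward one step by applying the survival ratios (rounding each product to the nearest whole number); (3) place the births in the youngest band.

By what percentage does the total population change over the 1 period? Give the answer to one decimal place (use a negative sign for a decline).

-9.0

Call the groups 1 to 6, youngest first.
Period 1.
Births: 2650 × 0.057 = 151, 3400 × 0.366 = 1244 → total 1395
Group 2: 4550 × 0.957 = 4354
Group 3: 2650 × 0.944 = 2502
Group 4: 3400 × 0.956 = 3250
Group 5: 5950 × 0.947 = 5635
Group 6: 1700 × 0.926 = 1574
Giving 1395 / 4354 / 2502 / 3250 / 5635 / 1574.
Total: 20550 → 18710; change = -1840; percentage change = -9.0%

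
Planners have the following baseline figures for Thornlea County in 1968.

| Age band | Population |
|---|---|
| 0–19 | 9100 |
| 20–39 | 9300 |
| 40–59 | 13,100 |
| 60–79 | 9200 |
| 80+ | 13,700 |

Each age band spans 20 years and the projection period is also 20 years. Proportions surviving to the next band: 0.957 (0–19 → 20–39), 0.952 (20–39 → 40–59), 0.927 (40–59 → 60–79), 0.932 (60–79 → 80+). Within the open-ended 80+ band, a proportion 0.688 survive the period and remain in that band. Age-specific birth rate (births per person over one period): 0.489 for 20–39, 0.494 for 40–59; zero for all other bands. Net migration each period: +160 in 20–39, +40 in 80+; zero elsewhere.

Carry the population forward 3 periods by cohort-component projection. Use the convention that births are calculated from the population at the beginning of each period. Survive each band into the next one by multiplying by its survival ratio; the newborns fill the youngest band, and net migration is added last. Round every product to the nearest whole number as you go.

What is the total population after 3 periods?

(Bands numbered youngest = 1 to oldest = 5.)
After projecting period 1:
Births: 9300 * 0.489 = 4548, 13100 * 0.494 = 6471 → total 11019
Band 2: 9100 * 0.957 = 8709
Band 3: 9300 * 0.952 = 8854
Band 4: 13100 * 0.927 = 12144
Band 5: 9200 * 0.932 + 13700 * 0.688 = 8574 + 9426 = 18000
Net migration: Band 2 + 160 → 8869; Band 5 + 40 → 18040
Giving 11019 / 8869 / 8854 / 12144 / 18040.
After projecting period 2:
Births: 8869 * 0.489 = 4337, 8854 * 0.494 = 4374 → total 8711
Band 2: 11019 * 0.957 = 10545
Band 3: 8869 * 0.952 = 8443
Band 4: 8854 * 0.927 = 8208
Band 5: 12144 * 0.932 + 18040 * 0.688 = 11318 + 12412 = 23730
Net migration: Band 2 + 160 → 10705; Band 5 + 40 → 23770
Giving 8711 / 10705 / 8443 / 8208 / 23770.
After projecting period 3:
Births: 10705 * 0.489 = 5235, 8443 * 0.494 = 4171 → total 9406
Band 2: 8711 * 0.957 = 8336
Band 3: 10705 * 0.952 = 10191
Band 4: 8443 * 0.927 = 7827
Band 5: 8208 * 0.932 + 23770 * 0.688 = 7650 + 16354 = 24004
Net migration: Band 2 + 160 → 8496; Band 5 + 40 → 24044
Giving 9406 / 8496 / 10191 / 7827 / 24044.
Total after period 3: 9406 + 8496 + 10191 + 7827 + 24044 = 59964

59964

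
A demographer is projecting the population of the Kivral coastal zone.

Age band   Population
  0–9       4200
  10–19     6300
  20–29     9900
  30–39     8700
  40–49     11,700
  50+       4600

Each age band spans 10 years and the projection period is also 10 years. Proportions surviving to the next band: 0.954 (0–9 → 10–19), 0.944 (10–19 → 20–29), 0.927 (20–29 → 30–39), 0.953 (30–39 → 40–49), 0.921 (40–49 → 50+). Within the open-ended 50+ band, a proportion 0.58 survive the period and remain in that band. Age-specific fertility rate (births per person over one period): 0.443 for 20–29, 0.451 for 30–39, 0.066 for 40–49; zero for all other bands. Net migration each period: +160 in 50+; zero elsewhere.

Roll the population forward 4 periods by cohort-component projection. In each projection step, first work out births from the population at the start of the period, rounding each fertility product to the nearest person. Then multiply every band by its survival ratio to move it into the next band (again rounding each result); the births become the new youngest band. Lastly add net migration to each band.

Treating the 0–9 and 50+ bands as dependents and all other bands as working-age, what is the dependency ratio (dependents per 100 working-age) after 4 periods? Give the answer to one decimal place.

— Period 1 —
Births: 9900 × 0.443 = 4386 ; 8700 × 0.451 = 3924 ; 11700 × 0.066 = 772 → 9082
10–19: 4200 × 0.954 = 4007
20–29: 6300 × 0.944 = 5947
30–39: 9900 × 0.927 = 9177
40–49: 8700 × 0.953 = 8291
50+: 11700 × 0.921 + 4600 × 0.58 = 10776 + 2668 = 13444
Net migration: 50+ + 160 → 13604
End of period: [9082, 4007, 5947, 9177, 8291, 13604]
— Period 2 —
Births: 5947 × 0.443 = 2635 ; 9177 × 0.451 = 4139 ; 8291 × 0.066 = 547 → 7321
10–19: 9082 × 0.954 = 8664
20–29: 4007 × 0.944 = 3783
30–39: 5947 × 0.927 = 5513
40–49: 9177 × 0.953 = 8746
50+: 8291 × 0.921 + 13604 × 0.58 = 7636 + 7890 = 15526
Net migration: 50+ + 160 → 15686
End of period: [7321, 8664, 3783, 5513, 8746, 15686]
— Period 3 —
Births: 3783 × 0.443 = 1676 ; 5513 × 0.451 = 2486 ; 8746 × 0.066 = 577 → 4739
10–19: 7321 × 0.954 = 6984
20–29: 8664 × 0.944 = 8179
30–39: 3783 × 0.927 = 3507
40–49: 5513 × 0.953 = 5254
50+: 8746 × 0.921 + 15686 × 0.58 = 8055 + 9098 = 17153
Net migration: 50+ + 160 → 17313
End of period: [4739, 6984, 8179, 3507, 5254, 17313]
— Period 4 —
Births: 8179 × 0.443 = 3623 ; 3507 × 0.451 = 1582 ; 5254 × 0.066 = 347 → 5552
10–19: 4739 × 0.954 = 4521
20–29: 6984 × 0.944 = 6593
30–39: 8179 × 0.927 = 7582
40–49: 3507 × 0.953 = 3342
50+: 5254 × 0.921 + 17313 × 0.58 = 4839 + 10042 = 14881
Net migration: 50+ + 160 → 15041
End of period: [5552, 4521, 6593, 7582, 3342, 15041]
Dependents (band 0–9 + band 50+) = 5552 + 15041 = 20593; working-age = 22038; ratio = 20593/22038 × 100 = 93.4

93.4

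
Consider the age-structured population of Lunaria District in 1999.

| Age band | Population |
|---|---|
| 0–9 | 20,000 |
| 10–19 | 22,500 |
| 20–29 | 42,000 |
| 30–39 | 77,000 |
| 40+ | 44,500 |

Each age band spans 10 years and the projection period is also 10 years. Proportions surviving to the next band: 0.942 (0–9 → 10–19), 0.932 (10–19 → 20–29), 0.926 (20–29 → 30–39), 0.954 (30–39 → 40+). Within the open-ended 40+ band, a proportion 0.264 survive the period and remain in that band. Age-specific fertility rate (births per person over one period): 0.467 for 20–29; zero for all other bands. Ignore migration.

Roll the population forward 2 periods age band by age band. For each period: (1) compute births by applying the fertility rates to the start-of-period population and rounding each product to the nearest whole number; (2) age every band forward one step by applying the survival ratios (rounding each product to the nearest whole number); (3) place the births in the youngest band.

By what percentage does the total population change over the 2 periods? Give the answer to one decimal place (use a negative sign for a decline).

-39.4

Period 1.
Births: 42000 * 0.467 = 19614
10–19: 20000 * 0.942 = 18840
20–29: 22500 * 0.932 = 20970
30–39: 42000 * 0.926 = 38892
40+: 77000 * 0.954 + 44500 * 0.264 = 73458 + 11748 = 85206
End of period: [19614, 18840, 20970, 38892, 85206]
Period 2.
Births: 20970 * 0.467 = 9793
10–19: 19614 * 0.942 = 18476
20–29: 18840 * 0.932 = 17559
30–39: 20970 * 0.926 = 19418
40+: 38892 * 0.954 + 85206 * 0.264 = 37103 + 22494 = 59597
End of period: [9793, 18476, 17559, 19418, 59597]
Total: 206000 → 124843; change = -81157; percentage change = -39.4%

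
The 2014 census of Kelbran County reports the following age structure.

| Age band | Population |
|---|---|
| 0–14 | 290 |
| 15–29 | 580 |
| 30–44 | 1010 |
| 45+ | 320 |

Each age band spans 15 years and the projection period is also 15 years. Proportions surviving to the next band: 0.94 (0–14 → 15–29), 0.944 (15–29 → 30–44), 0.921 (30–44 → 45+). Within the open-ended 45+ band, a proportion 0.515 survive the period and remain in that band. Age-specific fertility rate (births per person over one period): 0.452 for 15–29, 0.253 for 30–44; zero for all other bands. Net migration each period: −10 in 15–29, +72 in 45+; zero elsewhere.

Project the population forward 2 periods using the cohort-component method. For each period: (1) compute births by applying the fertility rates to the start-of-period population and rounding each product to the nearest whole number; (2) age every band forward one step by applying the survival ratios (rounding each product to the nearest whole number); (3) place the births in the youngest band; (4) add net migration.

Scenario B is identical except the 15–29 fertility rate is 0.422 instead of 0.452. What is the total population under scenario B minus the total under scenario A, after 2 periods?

-24

Numbering the bands 1..4 from youngest to oldest:
[period 1]
Births: 580 * 0.452 = 262  |  1010 * 0.253 = 256 → total 518
Band 2: 290 * 0.94 = 273
Band 3: 580 * 0.944 = 548
Band 4: 1010 * 0.921 + 320 * 0.515 = 930 + 165 = 1095
Net migration: Band 2 − 10 → 263; Band 4 + 72 → 1167
Population now: 0–14=518, 15–29=263, 30–44=548, 45+=1167
[period 2]
Births: 263 * 0.452 = 119  |  548 * 0.253 = 139 → total 258
Band 2: 518 * 0.94 = 487
Band 3: 263 * 0.944 = 248
Band 4: 548 * 0.921 + 1167 * 0.515 = 505 + 601 = 1106
Net migration: Band 2 − 10 → 477; Band 4 + 72 → 1178
Population now: 0–14=258, 15–29=477, 30–44=248, 45+=1178
Scenario A total after 2 periods: 2161
Scenario B projection —
[period 1]
Births: 580 * 0.422 = 245  |  1010 * 0.253 = 256 → total 501
Band 2: 290 * 0.94 = 273
Band 3: 580 * 0.944 = 548
Band 4: 1010 * 0.921 + 320 * 0.515 = 930 + 165 = 1095
Net migration: Band 2 − 10 → 263; Band 4 + 72 → 1167
Population now: 0–14=501, 15–29=263, 30–44=548, 45+=1167
[period 2]
Births: 263 * 0.422 = 111  |  548 * 0.253 = 139 → total 250
Band 2: 501 * 0.94 = 471
Band 3: 263 * 0.944 = 248
Band 4: 548 * 0.921 + 1167 * 0.515 = 505 + 601 = 1106
Net migration: Band 2 − 10 → 461; Band 4 + 72 → 1178
Population now: 0–14=250, 15–29=461, 30–44=248, 45+=1178
Scenario B total after 2 periods: 2137
Difference B − A = 2137 − 2161 = -24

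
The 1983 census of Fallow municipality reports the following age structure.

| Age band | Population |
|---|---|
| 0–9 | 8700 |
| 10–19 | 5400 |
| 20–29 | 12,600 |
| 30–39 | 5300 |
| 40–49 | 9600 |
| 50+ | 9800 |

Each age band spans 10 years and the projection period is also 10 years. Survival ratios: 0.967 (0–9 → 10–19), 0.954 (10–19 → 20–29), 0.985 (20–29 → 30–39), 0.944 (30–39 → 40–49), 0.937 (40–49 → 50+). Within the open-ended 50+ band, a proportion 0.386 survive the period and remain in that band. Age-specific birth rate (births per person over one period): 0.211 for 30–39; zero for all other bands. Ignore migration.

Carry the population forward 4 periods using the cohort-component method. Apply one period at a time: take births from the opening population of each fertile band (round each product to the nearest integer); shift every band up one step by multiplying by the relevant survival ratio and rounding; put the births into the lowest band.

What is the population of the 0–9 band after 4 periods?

Let band 1 be 0–9 through band 6 = 50+.
[period 1]
Births: 5300 × 0.211 = 1118
Band 2: 8700 × 0.967 = 8413
Band 3: 5400 × 0.954 = 5152
Band 4: 12600 × 0.985 = 12411
Band 5: 5300 × 0.944 = 5003
Band 6: 9600 × 0.937 + 9800 × 0.386 = 8995 + 3783 = 12778
Giving 1118 / 8413 / 5152 / 12411 / 5003 / 12778.
[period 2]
Births: 12411 × 0.211 = 2619
Band 2: 1118 × 0.967 = 1081
Band 3: 8413 × 0.954 = 8026
Band 4: 5152 × 0.985 = 5075
Band 5: 12411 × 0.944 = 11716
Band 6: 5003 × 0.937 + 12778 × 0.386 = 4688 + 4932 = 9620
Giving 2619 / 1081 / 8026 / 5075 / 11716 / 9620.
[period 3]
Births: 5075 × 0.211 = 1071
Band 2: 2619 × 0.967 = 2533
Band 3: 1081 × 0.954 = 1031
Band 4: 8026 × 0.985 = 7906
Band 5: 5075 × 0.944 = 4791
Band 6: 11716 × 0.937 + 9620 × 0.386 = 10978 + 3713 = 14691
Giving 1071 / 2533 / 1031 / 7906 / 4791 / 14691.
[period 4]
Births: 7906 × 0.211 = 1668
Band 2: 1071 × 0.967 = 1036
Band 3: 2533 × 0.954 = 2416
Band 4: 1031 × 0.985 = 1016
Band 5: 7906 × 0.944 = 7463
Band 6: 4791 × 0.937 + 14691 × 0.386 = 4489 + 5671 = 10160
Giving 1668 / 1036 / 2416 / 1016 / 7463 / 10160.

1668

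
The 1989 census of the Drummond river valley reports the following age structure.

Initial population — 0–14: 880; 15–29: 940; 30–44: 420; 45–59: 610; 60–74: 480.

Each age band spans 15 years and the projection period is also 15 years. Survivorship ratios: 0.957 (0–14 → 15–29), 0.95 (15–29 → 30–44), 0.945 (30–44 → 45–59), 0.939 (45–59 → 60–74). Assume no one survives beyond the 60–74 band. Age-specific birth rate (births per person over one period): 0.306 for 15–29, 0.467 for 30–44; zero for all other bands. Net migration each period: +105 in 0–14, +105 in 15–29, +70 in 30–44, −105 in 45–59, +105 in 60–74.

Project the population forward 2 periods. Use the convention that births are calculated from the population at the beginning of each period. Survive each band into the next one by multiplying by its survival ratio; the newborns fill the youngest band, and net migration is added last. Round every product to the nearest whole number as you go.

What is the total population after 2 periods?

Call the groups 1 to 5, youngest first.
[period 1]
Births: 940 * 0.306 = 288 ; 420 * 0.467 = 196 → total 484
Group 2: 880 * 0.957 = 842
Group 3: 940 * 0.95 = 893
Group 4: 420 * 0.945 = 397
Group 5: 610 * 0.939 = 573
Net migration: Group 1 + 105 → 589; Group 2 + 105 → 947; Group 3 + 70 → 963; Group 4 − 105 → 292; Group 5 + 105 → 678
End of period: [589, 947, 963, 292, 678]
[period 2]
Births: 947 * 0.306 = 290 ; 963 * 0.467 = 450 → total 740
Group 2: 589 * 0.957 = 564
Group 3: 947 * 0.95 = 900
Group 4: 963 * 0.945 = 910
Group 5: 292 * 0.939 = 274
Net migration: Group 1 + 105 → 845; Group 2 + 105 → 669; Group 3 + 70 → 970; Group 4 − 105 → 805; Group 5 + 105 → 379
End of period: [845, 669, 970, 805, 379]
Total after period 2: 845 + 669 + 970 + 805 + 379 = 3668

3668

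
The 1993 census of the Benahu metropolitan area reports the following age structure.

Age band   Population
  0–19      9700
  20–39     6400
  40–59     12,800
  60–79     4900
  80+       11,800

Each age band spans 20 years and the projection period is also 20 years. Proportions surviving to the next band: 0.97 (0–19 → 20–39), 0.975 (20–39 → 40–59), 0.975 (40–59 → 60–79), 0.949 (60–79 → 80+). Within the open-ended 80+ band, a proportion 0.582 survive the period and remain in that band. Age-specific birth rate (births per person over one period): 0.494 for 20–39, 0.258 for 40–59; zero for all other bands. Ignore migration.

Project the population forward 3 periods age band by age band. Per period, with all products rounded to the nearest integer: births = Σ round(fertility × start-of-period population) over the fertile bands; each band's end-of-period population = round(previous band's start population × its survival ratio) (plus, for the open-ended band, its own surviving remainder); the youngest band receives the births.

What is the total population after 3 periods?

After projecting period 1:
Births: 6400 × 0.494 = 3162, 12800 × 0.258 = 3302 → 6464
20–39: 9700 × 0.97 = 9409
40–59: 6400 × 0.975 = 6240
60–79: 12800 × 0.975 = 12480
80+: 4900 × 0.949 + 11800 × 0.582 = 4650 + 6868 = 11518
Giving 6464 / 9409 / 6240 / 12480 / 11518.
After projecting period 2:
Births: 9409 × 0.494 = 4648, 6240 × 0.258 = 1610 → 6258
20–39: 6464 × 0.97 = 6270
40–59: 9409 × 0.975 = 9174
60–79: 6240 × 0.975 = 6084
80+: 12480 × 0.949 + 11518 × 0.582 = 11844 + 6703 = 18547
Giving 6258 / 6270 / 9174 / 6084 / 18547.
After projecting period 3:
Births: 6270 × 0.494 = 3097, 9174 × 0.258 = 2367 → 5464
20–39: 6258 × 0.97 = 6070
40–59: 6270 × 0.975 = 6113
60–79: 9174 × 0.975 = 8945
80+: 6084 × 0.949 + 18547 × 0.582 = 5774 + 10794 = 16568
Giving 5464 / 6070 / 6113 / 8945 / 16568.
Total after period 3: 5464 + 6070 + 6113 + 8945 + 16568 = 43160

43160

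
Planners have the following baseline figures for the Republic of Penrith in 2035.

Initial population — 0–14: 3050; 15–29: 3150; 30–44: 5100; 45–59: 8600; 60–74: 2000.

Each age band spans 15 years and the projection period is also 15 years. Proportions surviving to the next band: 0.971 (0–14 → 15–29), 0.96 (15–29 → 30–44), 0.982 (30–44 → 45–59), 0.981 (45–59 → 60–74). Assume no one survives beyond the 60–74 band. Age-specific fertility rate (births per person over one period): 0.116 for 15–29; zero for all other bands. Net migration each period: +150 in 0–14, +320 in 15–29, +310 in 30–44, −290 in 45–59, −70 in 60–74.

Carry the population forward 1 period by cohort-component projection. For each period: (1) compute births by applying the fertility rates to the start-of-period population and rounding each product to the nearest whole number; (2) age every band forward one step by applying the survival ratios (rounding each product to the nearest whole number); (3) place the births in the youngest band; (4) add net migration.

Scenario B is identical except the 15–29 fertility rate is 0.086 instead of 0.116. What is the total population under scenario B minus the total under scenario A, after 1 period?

-94

— Period 1 —
Births: 3150 × 0.116 = 365
15–29: 3050 × 0.971 = 2962
30–44: 3150 × 0.96 = 3024
45–59: 5100 × 0.982 = 5008
60–74: 8600 × 0.981 = 8437
Net migration: 0–14 + 150 → 515; 15–29 + 320 → 3282; 30–44 + 310 → 3334; 45–59 − 290 → 4718; 60–74 − 70 → 8367
End of period: [515, 3282, 3334, 4718, 8367]
Scenario A total after 1 period: 20216
Scenario B projection —
— Period 1 —
Births: 3150 × 0.086 = 271
15–29: 3050 × 0.971 = 2962
30–44: 3150 × 0.96 = 3024
45–59: 5100 × 0.982 = 5008
60–74: 8600 × 0.981 = 8437
Net migration: 0–14 + 150 → 421; 15–29 + 320 → 3282; 30–44 + 310 → 3334; 45–59 − 290 → 4718; 60–74 − 70 → 8367
End of period: [421, 3282, 3334, 4718, 8367]
Scenario B total after 1 period: 20122
Difference B − A = 20122 − 20216 = -94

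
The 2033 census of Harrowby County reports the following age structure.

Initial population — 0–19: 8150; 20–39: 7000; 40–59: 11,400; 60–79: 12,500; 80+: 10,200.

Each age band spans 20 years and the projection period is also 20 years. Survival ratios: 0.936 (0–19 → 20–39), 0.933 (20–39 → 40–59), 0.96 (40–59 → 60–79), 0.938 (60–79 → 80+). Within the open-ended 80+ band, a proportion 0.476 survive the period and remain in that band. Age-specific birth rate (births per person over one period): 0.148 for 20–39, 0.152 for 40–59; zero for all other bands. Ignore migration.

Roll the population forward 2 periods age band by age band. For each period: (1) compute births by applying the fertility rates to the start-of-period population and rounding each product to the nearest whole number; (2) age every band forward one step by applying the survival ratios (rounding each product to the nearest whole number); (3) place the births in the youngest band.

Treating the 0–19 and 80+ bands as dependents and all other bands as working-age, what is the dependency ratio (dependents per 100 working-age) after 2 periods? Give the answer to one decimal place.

126.9

Period 1.
Births: 7000 × 0.148 = 1036  |  11400 × 0.152 = 1733 → total 2769
20–39: 8150 × 0.936 = 7628
40–59: 7000 × 0.933 = 6531
60–79: 11400 × 0.96 = 10944
80+: 12500 × 0.938 + 10200 × 0.476 = 11725 + 4855 = 16580
→ [2769, 7628, 6531, 10944, 16580]
Period 2.
Births: 7628 × 0.148 = 1129  |  6531 × 0.152 = 993 → total 2122
20–39: 2769 × 0.936 = 2592
40–59: 7628 × 0.933 = 7117
60–79: 6531 × 0.96 = 6270
80+: 10944 × 0.938 + 16580 × 0.476 = 10265 + 7892 = 18157
→ [2122, 2592, 7117, 6270, 18157]
Dependents (band 0–19 + band 80+) = 2122 + 18157 = 20279; working-age = 15979; ratio = 20279/15979 × 100 = 126.9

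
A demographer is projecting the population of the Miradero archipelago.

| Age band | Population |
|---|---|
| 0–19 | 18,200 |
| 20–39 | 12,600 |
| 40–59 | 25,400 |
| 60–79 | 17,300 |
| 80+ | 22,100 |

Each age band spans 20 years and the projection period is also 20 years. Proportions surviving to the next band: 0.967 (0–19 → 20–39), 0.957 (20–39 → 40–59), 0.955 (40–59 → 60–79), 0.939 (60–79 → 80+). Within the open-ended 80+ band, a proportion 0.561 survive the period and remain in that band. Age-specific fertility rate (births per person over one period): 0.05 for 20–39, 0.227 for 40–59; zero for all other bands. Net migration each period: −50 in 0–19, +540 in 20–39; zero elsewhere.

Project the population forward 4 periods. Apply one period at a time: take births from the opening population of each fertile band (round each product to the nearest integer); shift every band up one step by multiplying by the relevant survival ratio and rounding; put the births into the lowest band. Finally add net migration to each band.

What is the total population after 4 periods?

Let group 1 be 0–19 through group 5 = 80+.
After projecting period 1:
Births: 12600 * 0.05 = 630, 25400 * 0.227 = 5766 → total 6396
Group 2: 18200 * 0.967 = 17599
Group 3: 12600 * 0.957 = 12058
Group 4: 25400 * 0.955 = 24257
Group 5: 17300 * 0.939 + 22100 * 0.561 = 16245 + 12398 = 28643
Net migration: Group 1 − 50 → 6346; Group 2 + 540 → 18139
→ [6346, 18139, 12058, 24257, 28643]
After projecting period 2:
Births: 18139 * 0.05 = 907, 12058 * 0.227 = 2737 → total 3644
Group 2: 6346 * 0.967 = 6137
Group 3: 18139 * 0.957 = 17359
Group 4: 12058 * 0.955 = 11515
Group 5: 24257 * 0.939 + 28643 * 0.561 = 22777 + 16069 = 38846
Net migration: Group 1 − 50 → 3594; Group 2 + 540 → 6677
→ [3594, 6677, 17359, 11515, 38846]
After projecting period 3:
Births: 6677 * 0.05 = 334, 17359 * 0.227 = 3940 → total 4274
Group 2: 3594 * 0.967 = 3475
Group 3: 6677 * 0.957 = 6390
Group 4: 17359 * 0.955 = 16578
Group 5: 11515 * 0.939 + 38846 * 0.561 = 10813 + 21793 = 32606
Net migration: Group 1 − 50 → 4224; Group 2 + 540 → 4015
→ [4224, 4015, 6390, 16578, 32606]
After projecting period 4:
Births: 4015 * 0.05 = 201, 6390 * 0.227 = 1451 → total 1652
Group 2: 4224 * 0.967 = 4085
Group 3: 4015 * 0.957 = 3842
Group 4: 6390 * 0.955 = 6102
Group 5: 16578 * 0.939 + 32606 * 0.561 = 15567 + 18292 = 33859
Net migration: Group 1 − 50 → 1602; Group 2 + 540 → 4625
→ [1602, 4625, 3842, 6102, 33859]
Total after period 4: 1602 + 4625 + 3842 + 6102 + 33859 = 50030

50030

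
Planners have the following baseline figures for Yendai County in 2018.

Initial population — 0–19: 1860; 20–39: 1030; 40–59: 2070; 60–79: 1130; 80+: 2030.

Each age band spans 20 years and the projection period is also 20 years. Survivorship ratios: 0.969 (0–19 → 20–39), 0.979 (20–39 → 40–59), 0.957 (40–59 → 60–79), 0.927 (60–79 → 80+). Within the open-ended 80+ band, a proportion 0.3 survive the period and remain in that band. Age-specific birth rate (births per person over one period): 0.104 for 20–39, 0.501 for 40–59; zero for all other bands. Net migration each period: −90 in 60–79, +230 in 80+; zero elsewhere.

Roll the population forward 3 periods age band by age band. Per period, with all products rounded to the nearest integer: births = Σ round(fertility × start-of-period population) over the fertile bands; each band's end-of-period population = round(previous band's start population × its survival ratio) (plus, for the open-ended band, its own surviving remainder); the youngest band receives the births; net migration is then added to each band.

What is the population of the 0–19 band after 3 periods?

999

After projecting period 1:
Births: 1030 × 0.104 = 107  |  2070 × 0.501 = 1037 → 1144
20–39: 1860 × 0.969 = 1802
40–59: 1030 × 0.979 = 1008
60–79: 2070 × 0.957 = 1981
80+: 1130 × 0.927 + 2030 × 0.3 = 1048 + 609 = 1657
Net migration: 60–79 − 90 → 1891; 80+ + 230 → 1887
End of period: [1144, 1802, 1008, 1891, 1887]
After projecting period 2:
Births: 1802 × 0.104 = 187  |  1008 × 0.501 = 505 → 692
20–39: 1144 × 0.969 = 1109
40–59: 1802 × 0.979 = 1764
60–79: 1008 × 0.957 = 965
80+: 1891 × 0.927 + 1887 × 0.3 = 1753 + 566 = 2319
Net migration: 60–79 − 90 → 875; 80+ + 230 → 2549
End of period: [692, 1109, 1764, 875, 2549]
After projecting period 3:
Births: 1109 × 0.104 = 115  |  1764 × 0.501 = 884 → 999
20–39: 692 × 0.969 = 671
40–59: 1109 × 0.979 = 1086
60–79: 1764 × 0.957 = 1688
80+: 875 × 0.927 + 2549 × 0.3 = 811 + 765 = 1576
Net migration: 60–79 − 90 → 1598; 80+ + 230 → 1806
End of period: [999, 671, 1086, 1598, 1806]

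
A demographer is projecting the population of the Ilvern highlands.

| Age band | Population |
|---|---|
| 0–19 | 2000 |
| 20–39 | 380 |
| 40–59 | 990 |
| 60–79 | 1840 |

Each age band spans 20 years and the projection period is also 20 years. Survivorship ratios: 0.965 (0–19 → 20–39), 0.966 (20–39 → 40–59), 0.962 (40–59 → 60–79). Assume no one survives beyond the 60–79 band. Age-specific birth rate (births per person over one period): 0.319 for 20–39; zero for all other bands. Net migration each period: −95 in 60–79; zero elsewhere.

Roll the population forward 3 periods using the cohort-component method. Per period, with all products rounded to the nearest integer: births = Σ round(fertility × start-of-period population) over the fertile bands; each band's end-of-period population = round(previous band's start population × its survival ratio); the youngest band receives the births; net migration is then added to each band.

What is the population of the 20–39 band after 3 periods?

594

Period 1.
Births: 380 * 0.319 = 121
20–39: 2000 * 0.965 = 1930
40–59: 380 * 0.966 = 367
60–79: 990 * 0.962 = 952
Net migration: 60–79 − 95 → 857
Population now: 0–19=121, 20–39=1930, 40–59=367, 60–79=857
Period 2.
Births: 1930 * 0.319 = 616
20–39: 121 * 0.965 = 117
40–59: 1930 * 0.966 = 1864
60–79: 367 * 0.962 = 353
Net migration: 60–79 − 95 → 258
Population now: 0–19=616, 20–39=117, 40–59=1864, 60–79=258
Period 3.
Births: 117 * 0.319 = 37
20–39: 616 * 0.965 = 594
40–59: 117 * 0.966 = 113
60–79: 1864 * 0.962 = 1793
Net migration: 60–79 − 95 → 1698
Population now: 0–19=37, 20–39=594, 40–59=113, 60–79=1698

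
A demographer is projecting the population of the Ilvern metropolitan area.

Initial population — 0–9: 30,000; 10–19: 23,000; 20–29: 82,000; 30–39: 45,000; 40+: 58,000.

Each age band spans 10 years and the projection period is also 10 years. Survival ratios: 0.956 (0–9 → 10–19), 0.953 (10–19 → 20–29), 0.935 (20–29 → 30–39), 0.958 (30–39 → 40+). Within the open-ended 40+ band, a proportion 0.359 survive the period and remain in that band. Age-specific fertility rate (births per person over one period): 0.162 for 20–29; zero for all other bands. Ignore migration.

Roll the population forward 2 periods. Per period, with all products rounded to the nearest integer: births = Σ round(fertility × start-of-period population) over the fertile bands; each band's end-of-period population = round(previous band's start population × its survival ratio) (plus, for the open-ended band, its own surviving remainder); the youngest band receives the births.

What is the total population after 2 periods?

160479

[period 1]
Births: 82000 * 0.162 = 13284
10–19: 30000 * 0.956 = 28680
20–29: 23000 * 0.953 = 21919
30–39: 82000 * 0.935 = 76670
40+: 45000 * 0.958 + 58000 * 0.359 = 43110 + 20822 = 63932
Population now: 0–9=13284, 10–19=28680, 20–29=21919, 30–39=76670, 40+=63932
[period 2]
Births: 21919 * 0.162 = 3551
10–19: 13284 * 0.956 = 12700
20–29: 28680 * 0.953 = 27332
30–39: 21919 * 0.935 = 20494
40+: 76670 * 0.958 + 63932 * 0.359 = 73450 + 22952 = 96402
Population now: 0–9=3551, 10–19=12700, 20–29=27332, 30–39=20494, 40+=96402
Total after period 2: 3551 + 12700 + 27332 + 20494 + 96402 = 160479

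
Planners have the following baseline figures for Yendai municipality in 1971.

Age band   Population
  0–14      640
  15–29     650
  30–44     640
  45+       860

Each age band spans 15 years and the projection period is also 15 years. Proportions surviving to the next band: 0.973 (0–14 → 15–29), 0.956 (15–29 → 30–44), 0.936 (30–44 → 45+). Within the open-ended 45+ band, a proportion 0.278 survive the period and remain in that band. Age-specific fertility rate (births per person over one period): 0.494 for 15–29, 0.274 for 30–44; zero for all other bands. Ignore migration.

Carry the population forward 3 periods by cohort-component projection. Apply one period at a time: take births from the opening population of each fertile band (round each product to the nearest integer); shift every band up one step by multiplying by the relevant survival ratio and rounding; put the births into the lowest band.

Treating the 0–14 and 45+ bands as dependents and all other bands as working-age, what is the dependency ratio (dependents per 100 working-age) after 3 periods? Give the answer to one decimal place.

Numbering the bands 1..4 from youngest to oldest:
[period 1]
Births: 650 × 0.494 = 321  |  640 × 0.274 = 175 → total 496
Band 2: 640 × 0.973 = 623
Band 3: 650 × 0.956 = 621
Band 4: 640 × 0.936 + 860 × 0.278 = 599 + 239 = 838
Giving 496 / 623 / 621 / 838.
[period 2]
Births: 623 × 0.494 = 308  |  621 × 0.274 = 170 → total 478
Band 2: 496 × 0.973 = 483
Band 3: 623 × 0.956 = 596
Band 4: 621 × 0.936 + 838 × 0.278 = 581 + 233 = 814
Giving 478 / 483 / 596 / 814.
[period 3]
Births: 483 × 0.494 = 239  |  596 × 0.274 = 163 → total 402
Band 2: 478 × 0.973 = 465
Band 3: 483 × 0.956 = 462
Band 4: 596 × 0.936 + 814 × 0.278 = 558 + 226 = 784
Giving 402 / 465 / 462 / 784.
Dependents (band 0–14 + band 45+) = 402 + 784 = 1186; working-age = 927; ratio = 1186/927 × 100 = 127.9

127.9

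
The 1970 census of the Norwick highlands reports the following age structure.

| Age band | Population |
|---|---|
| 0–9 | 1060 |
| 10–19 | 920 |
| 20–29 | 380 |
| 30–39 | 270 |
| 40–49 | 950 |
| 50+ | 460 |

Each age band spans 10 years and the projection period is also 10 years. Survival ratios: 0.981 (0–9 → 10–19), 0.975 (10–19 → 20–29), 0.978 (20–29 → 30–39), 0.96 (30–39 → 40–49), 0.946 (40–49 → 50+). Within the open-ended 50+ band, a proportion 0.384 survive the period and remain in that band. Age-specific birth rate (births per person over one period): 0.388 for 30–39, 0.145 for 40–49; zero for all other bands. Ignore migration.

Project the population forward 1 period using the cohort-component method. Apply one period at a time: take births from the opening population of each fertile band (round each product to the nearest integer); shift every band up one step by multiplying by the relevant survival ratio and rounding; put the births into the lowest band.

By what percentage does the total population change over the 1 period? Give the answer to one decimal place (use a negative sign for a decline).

-3.8

Let band 1 be 0–9 through band 6 = 50+.
Period 1:
Births: 270 * 0.388 = 105, 950 * 0.145 = 138 — total 243
Band 2: 1060 * 0.981 = 1040
Band 3: 920 * 0.975 = 897
Band 4: 380 * 0.978 = 372
Band 5: 270 * 0.96 = 259
Band 6: 950 * 0.946 + 460 * 0.384 = 899 + 177 = 1076
Giving 243 / 1040 / 897 / 372 / 259 / 1076.
Total: 4040 → 3887; change = -153; percentage change = -3.8%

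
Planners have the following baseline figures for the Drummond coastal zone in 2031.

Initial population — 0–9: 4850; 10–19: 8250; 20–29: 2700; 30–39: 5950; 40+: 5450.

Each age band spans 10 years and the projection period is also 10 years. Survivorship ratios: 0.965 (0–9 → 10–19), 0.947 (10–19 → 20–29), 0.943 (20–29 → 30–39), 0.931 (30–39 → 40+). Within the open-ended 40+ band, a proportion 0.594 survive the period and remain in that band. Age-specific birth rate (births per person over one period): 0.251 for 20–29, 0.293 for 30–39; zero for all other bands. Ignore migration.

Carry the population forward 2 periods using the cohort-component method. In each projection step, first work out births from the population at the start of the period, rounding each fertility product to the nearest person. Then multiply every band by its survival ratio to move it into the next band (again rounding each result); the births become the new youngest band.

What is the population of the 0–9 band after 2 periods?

2707

Numbering the groups 1..5 from youngest to oldest:
Period 1:
Births: 2700 × 0.251 = 678  |  5950 × 0.293 = 1743 → 2421
Group 2: 4850 × 0.965 = 4680
Group 3: 8250 × 0.947 = 7813
Group 4: 2700 × 0.943 = 2546
Group 5: 5950 × 0.931 + 5450 × 0.594 = 5539 + 3237 = 8776
→ [2421, 4680, 7813, 2546, 8776]
Period 2:
Births: 7813 × 0.251 = 1961  |  2546 × 0.293 = 746 → 2707
Group 2: 2421 × 0.965 = 2336
Group 3: 4680 × 0.947 = 4432
Group 4: 7813 × 0.943 = 7368
Group 5: 2546 × 0.931 + 8776 × 0.594 = 2370 + 5213 = 7583
→ [2707, 2336, 4432, 7368, 7583]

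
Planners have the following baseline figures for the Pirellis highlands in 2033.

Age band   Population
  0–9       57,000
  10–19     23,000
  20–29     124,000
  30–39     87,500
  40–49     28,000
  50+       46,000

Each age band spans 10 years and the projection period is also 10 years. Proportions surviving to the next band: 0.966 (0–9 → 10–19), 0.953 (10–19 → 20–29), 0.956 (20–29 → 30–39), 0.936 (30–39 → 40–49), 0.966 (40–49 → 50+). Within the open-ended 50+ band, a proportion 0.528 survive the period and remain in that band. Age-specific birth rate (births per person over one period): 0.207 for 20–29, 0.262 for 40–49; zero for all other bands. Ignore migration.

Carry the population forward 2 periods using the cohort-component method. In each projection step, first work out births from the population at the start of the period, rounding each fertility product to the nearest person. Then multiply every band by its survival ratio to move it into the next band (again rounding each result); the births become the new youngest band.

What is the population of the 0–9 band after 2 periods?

25995

Period 1.
Births: 124000 × 0.207 = 25668  |  28000 × 0.262 = 7336 ⇒ total 33004
10–19: 57000 × 0.966 = 55062
20–29: 23000 × 0.953 = 21919
30–39: 124000 × 0.956 = 118544
40–49: 87500 × 0.936 = 81900
50+: 28000 × 0.966 + 46000 × 0.528 = 27048 + 24288 = 51336
End of period: [33004, 55062, 21919, 118544, 81900, 51336]
Period 2.
Births: 21919 × 0.207 = 4537  |  81900 × 0.262 = 21458 ⇒ total 25995
10–19: 33004 × 0.966 = 31882
20–29: 55062 × 0.953 = 52474
30–39: 21919 × 0.956 = 20955
40–49: 118544 × 0.936 = 110957
50+: 81900 × 0.966 + 51336 × 0.528 = 79115 + 27105 = 106220
End of period: [25995, 31882, 52474, 20955, 110957, 106220]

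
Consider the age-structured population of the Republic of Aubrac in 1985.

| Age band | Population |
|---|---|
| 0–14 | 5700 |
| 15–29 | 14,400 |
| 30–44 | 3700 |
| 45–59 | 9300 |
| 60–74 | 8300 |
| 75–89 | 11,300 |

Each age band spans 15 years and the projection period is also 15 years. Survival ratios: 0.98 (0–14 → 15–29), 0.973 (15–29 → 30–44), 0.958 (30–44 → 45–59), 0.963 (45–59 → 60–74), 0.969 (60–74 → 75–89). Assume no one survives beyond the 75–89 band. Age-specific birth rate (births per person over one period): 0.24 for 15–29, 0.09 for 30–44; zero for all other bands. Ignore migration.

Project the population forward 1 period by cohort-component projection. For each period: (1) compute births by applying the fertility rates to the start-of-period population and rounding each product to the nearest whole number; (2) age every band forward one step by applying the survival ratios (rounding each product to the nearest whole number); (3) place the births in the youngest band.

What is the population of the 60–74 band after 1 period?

Numbering the bands 1..6 from youngest to oldest:
— Period 1 —
Births: 14400 * 0.24 = 3456, 3700 * 0.09 = 333 → total 3789
Band 2: 5700 * 0.98 = 5586
Band 3: 14400 * 0.973 = 14011
Band 4: 3700 * 0.958 = 3545
Band 5: 9300 * 0.963 = 8956
Band 6: 8300 * 0.969 = 8043
→ [3789, 5586, 14011, 3545, 8956, 8043]

8956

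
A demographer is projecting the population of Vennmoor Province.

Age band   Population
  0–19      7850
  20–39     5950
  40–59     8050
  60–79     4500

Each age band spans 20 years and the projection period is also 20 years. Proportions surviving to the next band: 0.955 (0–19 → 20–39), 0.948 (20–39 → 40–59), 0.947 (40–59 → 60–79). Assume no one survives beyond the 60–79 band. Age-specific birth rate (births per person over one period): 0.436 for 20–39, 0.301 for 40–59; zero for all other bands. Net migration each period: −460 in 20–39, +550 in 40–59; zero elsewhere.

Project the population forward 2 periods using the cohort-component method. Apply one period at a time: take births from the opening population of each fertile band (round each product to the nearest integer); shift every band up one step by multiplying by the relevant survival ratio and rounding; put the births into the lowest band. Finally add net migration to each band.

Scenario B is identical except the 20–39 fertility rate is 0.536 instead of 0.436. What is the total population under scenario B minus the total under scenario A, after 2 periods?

[period 1]
Births: 5950 * 0.436 = 2594  |  8050 * 0.301 = 2423 — total 5017
20–39: 7850 * 0.955 = 7497
40–59: 5950 * 0.948 = 5641
60–79: 8050 * 0.947 = 7623
Net migration: 20–39 − 460 → 7037; 40–59 + 550 → 6191
Population now: 0–19=5017, 20–39=7037, 40–59=6191, 60–79=7623
[period 2]
Births: 7037 * 0.436 = 3068  |  6191 * 0.301 = 1863 — total 4931
20–39: 5017 * 0.955 = 4791
40–59: 7037 * 0.948 = 6671
60–79: 6191 * 0.947 = 5863
Net migration: 20–39 − 460 → 4331; 40–59 + 550 → 7221
Population now: 0–19=4931, 20–39=4331, 40–59=7221, 60–79=5863
Scenario A total after 2 periods: 22346
Scenario B projection —
[period 1]
Births: 5950 * 0.536 = 3189  |  8050 * 0.301 = 2423 — total 5612
20–39: 7850 * 0.955 = 7497
40–59: 5950 * 0.948 = 5641
60–79: 8050 * 0.947 = 7623
Net migration: 20–39 − 460 → 7037; 40–59 + 550 → 6191
Population now: 0–19=5612, 20–39=7037, 40–59=6191, 60–79=7623
[period 2]
Births: 7037 * 0.536 = 3772  |  6191 * 0.301 = 1863 — total 5635
20–39: 5612 * 0.955 = 5359
40–59: 7037 * 0.948 = 6671
60–79: 6191 * 0.947 = 5863
Net migration: 20–39 − 460 → 4899; 40–59 + 550 → 7221
Population now: 0–19=5635, 20–39=4899, 40–59=7221, 60–79=5863
Scenario B total after 2 periods: 23618
Difference B − A = 23618 − 22346 = 1272

1272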